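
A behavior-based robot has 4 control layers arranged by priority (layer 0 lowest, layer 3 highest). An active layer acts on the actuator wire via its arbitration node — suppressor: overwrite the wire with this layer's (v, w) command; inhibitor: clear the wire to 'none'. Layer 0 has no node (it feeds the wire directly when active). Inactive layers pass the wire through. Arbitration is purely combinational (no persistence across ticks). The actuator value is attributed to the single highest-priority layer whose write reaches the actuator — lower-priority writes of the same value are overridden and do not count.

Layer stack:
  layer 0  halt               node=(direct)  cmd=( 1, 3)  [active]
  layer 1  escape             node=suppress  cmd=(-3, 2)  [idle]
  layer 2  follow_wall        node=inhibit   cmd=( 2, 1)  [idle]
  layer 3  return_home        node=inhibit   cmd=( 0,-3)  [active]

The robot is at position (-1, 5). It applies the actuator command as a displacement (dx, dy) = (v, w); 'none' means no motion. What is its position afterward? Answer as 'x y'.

layer 0 (halt) active — direct: (1, 3)
layer 1 (escape) idle — unchanged: (1, 3)
layer 2 (follow_wall) idle — unchanged: (1, 3)
layer 3 (return_home) active — inhibits: none
→ actuator none
position: (-1, 5) + none = (-1, 5)

-1 5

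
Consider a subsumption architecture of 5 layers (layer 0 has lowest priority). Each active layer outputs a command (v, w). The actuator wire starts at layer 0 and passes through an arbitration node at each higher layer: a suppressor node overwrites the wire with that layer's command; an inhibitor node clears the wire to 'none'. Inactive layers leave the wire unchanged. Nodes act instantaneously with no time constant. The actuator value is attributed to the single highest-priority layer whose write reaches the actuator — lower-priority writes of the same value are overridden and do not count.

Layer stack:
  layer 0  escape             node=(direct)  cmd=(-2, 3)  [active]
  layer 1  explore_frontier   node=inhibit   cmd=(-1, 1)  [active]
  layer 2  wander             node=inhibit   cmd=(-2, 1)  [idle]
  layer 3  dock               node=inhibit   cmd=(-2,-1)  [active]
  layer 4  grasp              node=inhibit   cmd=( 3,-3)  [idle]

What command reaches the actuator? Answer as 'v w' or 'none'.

none

L0 escape: active, feeds wire = (-2, 3)
L1 explore_frontier: active, inhibitor → wire = none
L2 wander: idle → wire stays none
L3 dock: active, inhibitor → wire = none
L4 grasp: idle → wire stays none
actuator = none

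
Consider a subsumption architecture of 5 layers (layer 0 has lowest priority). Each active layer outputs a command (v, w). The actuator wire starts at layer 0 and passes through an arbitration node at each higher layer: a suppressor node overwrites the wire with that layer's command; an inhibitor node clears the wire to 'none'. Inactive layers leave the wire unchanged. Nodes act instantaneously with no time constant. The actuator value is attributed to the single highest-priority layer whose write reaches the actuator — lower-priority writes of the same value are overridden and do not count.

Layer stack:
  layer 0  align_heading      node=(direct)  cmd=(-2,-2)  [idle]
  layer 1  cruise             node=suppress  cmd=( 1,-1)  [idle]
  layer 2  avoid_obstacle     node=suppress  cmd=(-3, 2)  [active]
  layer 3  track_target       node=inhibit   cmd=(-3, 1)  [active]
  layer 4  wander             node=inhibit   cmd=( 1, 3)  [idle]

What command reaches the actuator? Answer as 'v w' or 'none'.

layer 0 (align_heading) idle — none
layer 1 (cruise) idle — unchanged: none
layer 2 (avoid_obstacle) active — suppresses: (-3, 2)
layer 3 (track_target) active — inhibits: none
layer 4 (wander) idle — unchanged: none
→ actuator none

none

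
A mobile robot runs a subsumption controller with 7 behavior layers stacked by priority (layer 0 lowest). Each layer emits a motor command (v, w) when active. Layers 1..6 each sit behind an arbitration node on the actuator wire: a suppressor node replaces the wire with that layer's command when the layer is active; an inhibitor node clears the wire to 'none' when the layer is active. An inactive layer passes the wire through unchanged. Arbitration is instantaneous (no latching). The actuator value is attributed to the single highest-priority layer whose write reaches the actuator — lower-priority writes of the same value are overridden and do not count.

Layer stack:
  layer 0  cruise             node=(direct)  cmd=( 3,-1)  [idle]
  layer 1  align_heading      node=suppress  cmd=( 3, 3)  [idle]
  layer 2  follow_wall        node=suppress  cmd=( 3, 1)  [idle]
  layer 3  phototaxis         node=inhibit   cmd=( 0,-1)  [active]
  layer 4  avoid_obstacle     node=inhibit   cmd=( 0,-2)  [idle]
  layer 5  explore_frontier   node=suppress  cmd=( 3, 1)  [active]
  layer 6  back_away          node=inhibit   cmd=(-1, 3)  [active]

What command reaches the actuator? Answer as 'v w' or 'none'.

[0] cruise off; wire := none
[1] align_heading off; pass none
[2] follow_wall off; pass none
[3] phototaxis on (inhibit); wire := none
[4] avoid_obstacle off; pass none
[5] explore_frontier on (suppress); wire := (3, 1)
[6] back_away on (inhibit); wire := none
output none

none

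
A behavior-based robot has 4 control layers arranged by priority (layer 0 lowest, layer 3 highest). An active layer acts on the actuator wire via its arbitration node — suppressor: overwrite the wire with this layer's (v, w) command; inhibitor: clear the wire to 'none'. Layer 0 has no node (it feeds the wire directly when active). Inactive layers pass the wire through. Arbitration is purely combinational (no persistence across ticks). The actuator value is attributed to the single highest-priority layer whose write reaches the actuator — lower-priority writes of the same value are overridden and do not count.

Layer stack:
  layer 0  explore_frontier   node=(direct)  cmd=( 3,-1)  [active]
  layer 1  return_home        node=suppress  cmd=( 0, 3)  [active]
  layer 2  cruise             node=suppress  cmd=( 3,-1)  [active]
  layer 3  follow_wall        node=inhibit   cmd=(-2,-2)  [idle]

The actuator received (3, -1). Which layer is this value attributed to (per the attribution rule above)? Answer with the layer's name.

layer 0 (explore_frontier) active — direct: (3, -1)
layer 1 (return_home) active — suppresses: (0, 3)
layer 2 (cruise) active — suppresses: (3, -1)
layer 3 (follow_wall) idle — unchanged: (3, -1)
→ actuator (3, -1)
last writer: layer 2 = cruise

cruise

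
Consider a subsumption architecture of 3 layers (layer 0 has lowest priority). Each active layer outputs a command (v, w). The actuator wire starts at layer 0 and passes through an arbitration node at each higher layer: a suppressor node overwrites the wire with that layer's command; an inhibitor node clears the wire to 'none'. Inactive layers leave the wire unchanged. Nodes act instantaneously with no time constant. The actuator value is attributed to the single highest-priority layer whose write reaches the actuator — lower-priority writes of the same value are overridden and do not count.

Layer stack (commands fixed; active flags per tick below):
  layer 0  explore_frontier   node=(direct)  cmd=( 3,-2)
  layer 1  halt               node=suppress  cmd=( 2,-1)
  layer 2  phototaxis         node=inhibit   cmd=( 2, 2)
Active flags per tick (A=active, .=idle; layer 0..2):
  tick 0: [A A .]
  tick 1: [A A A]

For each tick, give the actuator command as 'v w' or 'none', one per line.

tick 0:
  layer 0 (explore_frontier) active — direct: (3, -2)
  layer 1 (halt) active — suppresses: (2, -1)
  layer 2 (phototaxis) idle — unchanged: (2, -1)
  → actuator (2, -1)
tick 1:
  layer 0 (explore_frontier) active — direct: (3, -2)
  layer 1 (halt) active — suppresses: (2, -1)
  layer 2 (phototaxis) active — inhibits: none
  → actuator none

2 -1
none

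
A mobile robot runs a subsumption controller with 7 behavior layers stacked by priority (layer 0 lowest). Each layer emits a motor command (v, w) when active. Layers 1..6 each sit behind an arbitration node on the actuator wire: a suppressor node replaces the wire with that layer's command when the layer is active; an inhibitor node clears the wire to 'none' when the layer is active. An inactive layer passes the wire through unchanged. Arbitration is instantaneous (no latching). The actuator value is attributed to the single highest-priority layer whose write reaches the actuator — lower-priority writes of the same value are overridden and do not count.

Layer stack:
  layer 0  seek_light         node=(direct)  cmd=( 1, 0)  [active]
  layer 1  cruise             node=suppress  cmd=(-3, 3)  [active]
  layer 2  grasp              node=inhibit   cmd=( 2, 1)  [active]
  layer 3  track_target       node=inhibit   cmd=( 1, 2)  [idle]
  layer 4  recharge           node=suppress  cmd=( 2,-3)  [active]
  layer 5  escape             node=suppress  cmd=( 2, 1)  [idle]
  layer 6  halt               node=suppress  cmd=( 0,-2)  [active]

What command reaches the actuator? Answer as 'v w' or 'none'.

L0 seek_light: active, feeds wire = (1, 0)
L1 cruise: active, suppressor → wire = (-3, 3)
L2 grasp: active, inhibitor → wire = none
L3 track_target: idle → wire stays none
L4 recharge: active, suppressor → wire = (2, -3)
L5 escape: idle → wire stays (2, -3)
L6 halt: active, suppressor → wire = (0, -2)
actuator = (0, -2)

0 -2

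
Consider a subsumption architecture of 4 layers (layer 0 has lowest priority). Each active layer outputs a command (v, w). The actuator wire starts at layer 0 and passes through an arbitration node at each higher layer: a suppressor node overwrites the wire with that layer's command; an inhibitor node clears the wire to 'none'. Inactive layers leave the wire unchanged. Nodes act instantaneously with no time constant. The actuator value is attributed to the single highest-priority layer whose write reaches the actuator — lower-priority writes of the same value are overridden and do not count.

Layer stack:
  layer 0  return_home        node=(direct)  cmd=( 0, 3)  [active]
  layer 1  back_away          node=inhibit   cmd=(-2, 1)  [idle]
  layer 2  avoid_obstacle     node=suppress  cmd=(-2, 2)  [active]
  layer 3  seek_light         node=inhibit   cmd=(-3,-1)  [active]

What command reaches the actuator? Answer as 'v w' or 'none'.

none

L0 return_home: active, feeds wire = (0, 3)
L1 back_away: idle → wire stays (0, 3)
L2 avoid_obstacle: active, suppressor → wire = (-2, 2)
L3 seek_light: active, inhibitor → wire = none
actuator = none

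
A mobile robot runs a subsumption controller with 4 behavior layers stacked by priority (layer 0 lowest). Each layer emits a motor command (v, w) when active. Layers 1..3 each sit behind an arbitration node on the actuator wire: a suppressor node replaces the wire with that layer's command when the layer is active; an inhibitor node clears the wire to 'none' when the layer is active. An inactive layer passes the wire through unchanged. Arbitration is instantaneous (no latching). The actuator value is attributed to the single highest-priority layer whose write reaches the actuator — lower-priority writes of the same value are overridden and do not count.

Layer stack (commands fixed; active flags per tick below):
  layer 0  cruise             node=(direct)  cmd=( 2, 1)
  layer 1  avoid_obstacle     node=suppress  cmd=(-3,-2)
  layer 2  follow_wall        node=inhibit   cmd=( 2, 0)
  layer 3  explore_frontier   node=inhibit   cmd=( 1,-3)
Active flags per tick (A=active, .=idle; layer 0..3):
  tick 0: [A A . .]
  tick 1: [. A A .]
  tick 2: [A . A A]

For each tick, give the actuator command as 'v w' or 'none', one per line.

-3 -2
none
none

tick 0:
  layer 0 (cruise) active — direct: (2, 1)
  layer 1 (avoid_obstacle) active — suppresses: (-3, -2)
  layer 2 (follow_wall) idle — unchanged: (-3, -2)
  layer 3 (explore_frontier) idle — unchanged: (-3, -2)
  → actuator (-3, -2)
tick 1:
  layer 0 (cruise) idle — none
  layer 1 (avoid_obstacle) active — suppresses: (-3, -2)
  layer 2 (follow_wall) active — inhibits: none
  layer 3 (explore_frontier) idle — unchanged: none
  → actuator none
tick 2:
  layer 0 (cruise) active — direct: (2, 1)
  layer 1 (avoid_obstacle) idle — unchanged: (2, 1)
  layer 2 (follow_wall) active — inhibits: none
  layer 3 (explore_frontier) active — inhibits: none
  → actuator none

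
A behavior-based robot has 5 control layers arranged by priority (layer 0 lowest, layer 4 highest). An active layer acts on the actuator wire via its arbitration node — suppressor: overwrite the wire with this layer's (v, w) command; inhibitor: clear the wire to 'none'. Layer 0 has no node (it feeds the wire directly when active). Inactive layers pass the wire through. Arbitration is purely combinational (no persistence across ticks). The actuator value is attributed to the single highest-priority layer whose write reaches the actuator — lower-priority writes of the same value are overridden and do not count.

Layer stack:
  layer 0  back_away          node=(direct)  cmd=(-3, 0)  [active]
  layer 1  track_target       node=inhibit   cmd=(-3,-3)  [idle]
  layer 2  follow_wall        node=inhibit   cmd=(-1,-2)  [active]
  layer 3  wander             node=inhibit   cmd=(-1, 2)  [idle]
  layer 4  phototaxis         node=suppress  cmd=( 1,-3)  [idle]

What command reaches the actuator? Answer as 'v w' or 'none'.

none

[0] back_away on; wire := (-3, 0)
[1] track_target off; pass (-3, 0)
[2] follow_wall on (inhibit); wire := none
[3] wander off; pass none
[4] phototaxis off; pass none
output none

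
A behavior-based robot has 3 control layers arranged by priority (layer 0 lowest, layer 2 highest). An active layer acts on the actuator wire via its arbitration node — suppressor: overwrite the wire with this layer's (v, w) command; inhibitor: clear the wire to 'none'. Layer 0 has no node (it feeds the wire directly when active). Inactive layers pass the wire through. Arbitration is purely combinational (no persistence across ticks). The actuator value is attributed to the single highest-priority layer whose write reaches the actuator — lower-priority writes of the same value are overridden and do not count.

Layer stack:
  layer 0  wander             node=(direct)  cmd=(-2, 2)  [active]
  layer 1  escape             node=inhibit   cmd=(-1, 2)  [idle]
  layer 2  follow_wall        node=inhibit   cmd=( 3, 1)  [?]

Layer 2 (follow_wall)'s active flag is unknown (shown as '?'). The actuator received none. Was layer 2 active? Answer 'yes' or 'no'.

If layer 2 is active=yes:
  actuator would be none
If layer 2 is active=no:
  actuator would be (-2, 2)
Observed none, so layer 2 was active.

yes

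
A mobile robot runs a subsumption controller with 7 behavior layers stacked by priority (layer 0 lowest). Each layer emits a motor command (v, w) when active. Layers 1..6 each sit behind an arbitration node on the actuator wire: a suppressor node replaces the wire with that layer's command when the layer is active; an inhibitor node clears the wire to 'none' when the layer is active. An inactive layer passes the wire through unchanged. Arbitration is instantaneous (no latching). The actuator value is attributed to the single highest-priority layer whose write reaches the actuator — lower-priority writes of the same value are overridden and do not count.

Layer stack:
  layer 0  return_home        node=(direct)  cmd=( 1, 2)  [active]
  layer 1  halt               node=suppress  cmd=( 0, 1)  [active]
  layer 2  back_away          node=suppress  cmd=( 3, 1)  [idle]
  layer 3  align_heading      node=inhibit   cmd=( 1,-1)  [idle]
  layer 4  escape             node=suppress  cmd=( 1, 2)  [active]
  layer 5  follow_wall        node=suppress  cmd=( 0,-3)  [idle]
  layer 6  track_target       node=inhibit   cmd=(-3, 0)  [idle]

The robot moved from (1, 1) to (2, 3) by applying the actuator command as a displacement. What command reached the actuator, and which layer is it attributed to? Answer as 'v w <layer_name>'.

1 2 escape

displacement = (2, 3) − (1, 1) = (1, 2)
layer 0 (return_home) active — direct: (1, 2)
layer 1 (halt) active — suppresses: (0, 1)
layer 2 (back_away) idle — unchanged: (0, 1)
layer 3 (align_heading) idle — unchanged: (0, 1)
layer 4 (escape) active — suppresses: (1, 2)
layer 5 (follow_wall) idle — unchanged: (1, 2)
layer 6 (track_target) idle — unchanged: (1, 2)
→ actuator (1, 2) — from layer 4 (escape)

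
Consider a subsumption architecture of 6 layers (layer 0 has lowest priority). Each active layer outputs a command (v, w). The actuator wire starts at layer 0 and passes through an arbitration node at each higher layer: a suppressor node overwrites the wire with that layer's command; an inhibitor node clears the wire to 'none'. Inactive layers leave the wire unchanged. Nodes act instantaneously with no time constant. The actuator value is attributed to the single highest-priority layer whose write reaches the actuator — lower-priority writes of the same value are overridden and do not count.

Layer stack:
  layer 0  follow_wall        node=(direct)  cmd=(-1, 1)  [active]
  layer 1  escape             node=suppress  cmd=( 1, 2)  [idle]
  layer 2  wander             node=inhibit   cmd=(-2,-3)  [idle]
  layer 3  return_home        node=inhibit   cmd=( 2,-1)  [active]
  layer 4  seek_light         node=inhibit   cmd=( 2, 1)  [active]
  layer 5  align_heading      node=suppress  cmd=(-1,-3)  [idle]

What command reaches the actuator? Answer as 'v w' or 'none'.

L0 follow_wall: active, feeds wire = (-1, 1)
L1 escape: idle → wire stays (-1, 1)
L2 wander: idle → wire stays (-1, 1)
L3 return_home: active, inhibitor → wire = none
L4 seek_light: active, inhibitor → wire = none
L5 align_heading: idle → wire stays none
actuator = none

none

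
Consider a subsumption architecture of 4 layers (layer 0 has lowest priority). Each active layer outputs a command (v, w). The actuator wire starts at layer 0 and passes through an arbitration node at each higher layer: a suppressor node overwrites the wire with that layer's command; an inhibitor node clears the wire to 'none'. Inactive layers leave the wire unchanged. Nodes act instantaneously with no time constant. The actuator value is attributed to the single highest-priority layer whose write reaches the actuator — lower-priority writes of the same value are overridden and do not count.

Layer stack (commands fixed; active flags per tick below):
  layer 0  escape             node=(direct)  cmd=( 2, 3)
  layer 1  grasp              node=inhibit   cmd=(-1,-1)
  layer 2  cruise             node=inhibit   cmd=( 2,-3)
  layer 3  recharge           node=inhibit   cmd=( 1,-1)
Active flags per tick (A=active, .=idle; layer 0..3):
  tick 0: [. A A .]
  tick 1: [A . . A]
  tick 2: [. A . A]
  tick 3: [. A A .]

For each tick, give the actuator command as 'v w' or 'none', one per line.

tick 0:
  layer 0 (escape) idle — none
  layer 1 (grasp) active — inhibits: none
  layer 2 (cruise) active — inhibits: none
  layer 3 (recharge) idle — unchanged: none
  → actuator none
tick 1:
  layer 0 (escape) active — direct: (2, 3)
  layer 1 (grasp) idle — unchanged: (2, 3)
  layer 2 (cruise) idle — unchanged: (2, 3)
  layer 3 (recharge) active — inhibits: none
  → actuator none
tick 2:
  layer 0 (escape) idle — none
  layer 1 (grasp) active — inhibits: none
  layer 2 (cruise) idle — unchanged: none
  layer 3 (recharge) active — inhibits: none
  → actuator none
tick 3:
  layer 0 (escape) idle — none
  layer 1 (grasp) active — inhibits: none
  layer 2 (cruise) active — inhibits: none
  layer 3 (recharge) idle — unchanged: none
  → actuator none

none
none
none
none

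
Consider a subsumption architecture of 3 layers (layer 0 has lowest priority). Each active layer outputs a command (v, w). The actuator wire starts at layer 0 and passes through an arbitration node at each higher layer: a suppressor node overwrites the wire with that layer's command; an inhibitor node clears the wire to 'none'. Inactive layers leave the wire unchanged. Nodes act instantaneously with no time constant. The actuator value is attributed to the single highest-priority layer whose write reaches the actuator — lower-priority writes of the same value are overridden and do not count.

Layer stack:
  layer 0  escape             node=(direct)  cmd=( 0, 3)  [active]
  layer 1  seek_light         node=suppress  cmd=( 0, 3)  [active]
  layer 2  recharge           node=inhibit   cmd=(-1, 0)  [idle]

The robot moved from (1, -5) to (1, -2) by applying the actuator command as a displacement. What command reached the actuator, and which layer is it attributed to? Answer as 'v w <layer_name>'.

displacement = (1, -2) − (1, -5) = (0, 3)
L0 escape: active, feeds wire = (0, 3)
L1 seek_light: active, suppressor → wire = (0, 3)
L2 recharge: idle → wire stays (0, 3)
actuator = (0, 3) — from layer 1 (seek_light)

0 3 seek_light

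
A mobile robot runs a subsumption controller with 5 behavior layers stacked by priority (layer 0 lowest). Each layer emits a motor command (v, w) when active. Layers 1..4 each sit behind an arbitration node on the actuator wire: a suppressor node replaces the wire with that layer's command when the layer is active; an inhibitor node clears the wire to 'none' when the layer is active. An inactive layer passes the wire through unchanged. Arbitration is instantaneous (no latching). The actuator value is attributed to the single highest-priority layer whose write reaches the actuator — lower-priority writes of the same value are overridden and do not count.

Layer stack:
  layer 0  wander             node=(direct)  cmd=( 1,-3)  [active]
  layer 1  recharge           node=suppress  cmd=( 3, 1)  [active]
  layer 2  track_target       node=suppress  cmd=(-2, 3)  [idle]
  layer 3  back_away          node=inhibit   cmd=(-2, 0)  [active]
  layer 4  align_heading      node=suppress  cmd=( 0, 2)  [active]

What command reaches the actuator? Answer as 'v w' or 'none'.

0 2

layer 0 (wander) active — direct: (1, -3)
layer 1 (recharge) active — suppresses: (3, 1)
layer 2 (track_target) idle — unchanged: (3, 1)
layer 3 (back_away) active — inhibits: none
layer 4 (align_heading) active — suppresses: (0, 2)
→ actuator (0, 2)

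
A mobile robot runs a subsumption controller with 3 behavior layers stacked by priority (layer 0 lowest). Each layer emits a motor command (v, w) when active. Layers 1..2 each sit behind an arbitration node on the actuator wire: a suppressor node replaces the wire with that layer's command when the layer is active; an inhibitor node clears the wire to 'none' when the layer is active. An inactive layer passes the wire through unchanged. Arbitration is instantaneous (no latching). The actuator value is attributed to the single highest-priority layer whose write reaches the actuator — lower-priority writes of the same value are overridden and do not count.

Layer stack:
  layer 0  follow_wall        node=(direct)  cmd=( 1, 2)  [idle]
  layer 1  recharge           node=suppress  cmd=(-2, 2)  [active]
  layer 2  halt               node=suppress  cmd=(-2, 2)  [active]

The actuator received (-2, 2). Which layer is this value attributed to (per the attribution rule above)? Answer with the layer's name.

halt

[0] follow_wall off; wire := none
[1] recharge on (suppress); wire := (-2, 2)
[2] halt on (suppress); wire := (-2, 2)
output (-2, 2)
last writer: layer 2 = halt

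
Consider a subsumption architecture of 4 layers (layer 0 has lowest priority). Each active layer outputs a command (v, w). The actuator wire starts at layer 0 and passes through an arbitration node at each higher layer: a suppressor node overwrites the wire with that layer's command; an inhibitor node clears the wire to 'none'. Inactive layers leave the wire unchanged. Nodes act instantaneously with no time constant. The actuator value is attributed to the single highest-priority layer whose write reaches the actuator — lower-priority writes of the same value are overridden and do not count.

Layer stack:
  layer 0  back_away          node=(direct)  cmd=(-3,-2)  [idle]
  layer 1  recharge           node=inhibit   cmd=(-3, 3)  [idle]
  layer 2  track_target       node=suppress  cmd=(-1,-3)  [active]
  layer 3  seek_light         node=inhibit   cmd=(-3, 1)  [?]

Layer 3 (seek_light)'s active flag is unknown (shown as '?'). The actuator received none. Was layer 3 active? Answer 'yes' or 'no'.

If layer 3 is active=yes:
  actuator would be none
If layer 3 is active=no:
  actuator would be (-1, -3)
Observed none, so layer 3 was active.

yes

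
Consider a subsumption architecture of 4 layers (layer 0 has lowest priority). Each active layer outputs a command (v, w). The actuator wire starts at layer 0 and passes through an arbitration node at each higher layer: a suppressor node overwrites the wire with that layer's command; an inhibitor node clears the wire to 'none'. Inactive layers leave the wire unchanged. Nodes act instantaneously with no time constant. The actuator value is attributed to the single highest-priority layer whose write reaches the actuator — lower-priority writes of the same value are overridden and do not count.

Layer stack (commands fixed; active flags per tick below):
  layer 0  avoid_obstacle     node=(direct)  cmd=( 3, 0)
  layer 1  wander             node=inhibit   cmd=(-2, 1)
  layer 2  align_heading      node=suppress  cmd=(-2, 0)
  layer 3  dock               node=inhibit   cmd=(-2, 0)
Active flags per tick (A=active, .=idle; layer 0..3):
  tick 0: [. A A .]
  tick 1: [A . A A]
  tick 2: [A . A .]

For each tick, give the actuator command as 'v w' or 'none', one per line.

-2 0
none
-2 0

tick 0:
  [0] avoid_obstacle off; wire := none
  [1] wander on (inhibit); wire := none
  [2] align_heading on (suppress); wire := (-2, 0)
  [3] dock off; pass (-2, 0)
  output (-2, 0)
tick 1:
  [0] avoid_obstacle on; wire := (3, 0)
  [1] wander off; pass (3, 0)
  [2] align_heading on (suppress); wire := (-2, 0)
  [3] dock on (inhibit); wire := none
  output none
tick 2:
  [0] avoid_obstacle on; wire := (3, 0)
  [1] wander off; pass (3, 0)
  [2] align_heading on (suppress); wire := (-2, 0)
  [3] dock off; pass (-2, 0)
  output (-2, 0)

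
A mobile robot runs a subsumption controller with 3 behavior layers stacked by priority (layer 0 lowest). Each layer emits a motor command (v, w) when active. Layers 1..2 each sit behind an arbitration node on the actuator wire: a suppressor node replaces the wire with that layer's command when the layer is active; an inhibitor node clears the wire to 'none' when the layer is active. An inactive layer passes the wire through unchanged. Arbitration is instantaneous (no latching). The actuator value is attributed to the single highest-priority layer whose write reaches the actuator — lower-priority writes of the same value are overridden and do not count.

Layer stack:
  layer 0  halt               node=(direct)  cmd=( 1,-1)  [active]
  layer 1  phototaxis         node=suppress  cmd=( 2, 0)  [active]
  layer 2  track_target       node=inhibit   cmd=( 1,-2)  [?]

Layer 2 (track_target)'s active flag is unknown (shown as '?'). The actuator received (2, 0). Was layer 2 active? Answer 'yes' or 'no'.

no

If layer 2 is active=yes:
  actuator would be none
If layer 2 is active=no:
  actuator would be (2, 0)
Observed (2, 0), so layer 2 was idle.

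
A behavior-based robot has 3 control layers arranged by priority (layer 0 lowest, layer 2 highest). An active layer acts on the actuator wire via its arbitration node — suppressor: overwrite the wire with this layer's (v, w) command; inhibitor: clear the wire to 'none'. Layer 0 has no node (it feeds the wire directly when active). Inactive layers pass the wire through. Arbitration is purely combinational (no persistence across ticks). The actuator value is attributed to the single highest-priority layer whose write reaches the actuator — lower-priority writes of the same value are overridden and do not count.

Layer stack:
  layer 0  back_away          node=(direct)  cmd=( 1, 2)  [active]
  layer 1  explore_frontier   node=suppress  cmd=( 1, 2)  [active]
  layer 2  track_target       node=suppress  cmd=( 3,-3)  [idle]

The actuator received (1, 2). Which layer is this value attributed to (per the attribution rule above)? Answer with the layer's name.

explore_frontier

layer 0 (back_away) active — direct: (1, 2)
layer 1 (explore_frontier) active — suppresses: (1, 2)
layer 2 (track_target) idle — unchanged: (1, 2)
→ actuator (1, 2)
last writer: layer 1 = explore_frontier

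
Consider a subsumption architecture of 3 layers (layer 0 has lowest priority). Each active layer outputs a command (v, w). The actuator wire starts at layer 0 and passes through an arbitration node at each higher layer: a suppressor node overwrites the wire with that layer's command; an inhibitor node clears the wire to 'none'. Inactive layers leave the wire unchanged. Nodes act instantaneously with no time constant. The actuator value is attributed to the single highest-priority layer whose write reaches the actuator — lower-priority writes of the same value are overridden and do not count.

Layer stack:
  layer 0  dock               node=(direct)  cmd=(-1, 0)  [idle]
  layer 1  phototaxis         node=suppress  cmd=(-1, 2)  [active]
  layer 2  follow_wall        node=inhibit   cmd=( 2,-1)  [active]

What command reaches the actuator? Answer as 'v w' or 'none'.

[0] dock off; wire := none
[1] phototaxis on (suppress); wire := (-1, 2)
[2] follow_wall on (inhibit); wire := none
output none

none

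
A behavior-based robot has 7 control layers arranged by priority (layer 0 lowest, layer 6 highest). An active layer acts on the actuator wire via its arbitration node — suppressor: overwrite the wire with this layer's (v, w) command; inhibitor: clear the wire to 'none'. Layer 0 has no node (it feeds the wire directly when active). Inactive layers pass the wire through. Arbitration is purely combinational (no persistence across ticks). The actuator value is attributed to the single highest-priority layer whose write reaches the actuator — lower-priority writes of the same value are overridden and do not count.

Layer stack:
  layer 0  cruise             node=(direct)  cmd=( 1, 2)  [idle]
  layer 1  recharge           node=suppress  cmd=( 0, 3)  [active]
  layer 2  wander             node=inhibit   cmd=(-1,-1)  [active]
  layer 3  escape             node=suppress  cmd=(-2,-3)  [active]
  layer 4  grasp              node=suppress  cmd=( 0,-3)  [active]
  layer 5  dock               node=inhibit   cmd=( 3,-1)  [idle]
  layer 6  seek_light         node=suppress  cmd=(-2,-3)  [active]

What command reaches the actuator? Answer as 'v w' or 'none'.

[0] cruise off; wire := none
[1] recharge on (suppress); wire := (0, 3)
[2] wander on (inhibit); wire := none
[3] escape on (suppress); wire := (-2, -3)
[4] grasp on (suppress); wire := (0, -3)
[5] dock off; pass (0, -3)
[6] seek_light on (suppress); wire := (-2, -3)
output (-2, -3)

-2 -3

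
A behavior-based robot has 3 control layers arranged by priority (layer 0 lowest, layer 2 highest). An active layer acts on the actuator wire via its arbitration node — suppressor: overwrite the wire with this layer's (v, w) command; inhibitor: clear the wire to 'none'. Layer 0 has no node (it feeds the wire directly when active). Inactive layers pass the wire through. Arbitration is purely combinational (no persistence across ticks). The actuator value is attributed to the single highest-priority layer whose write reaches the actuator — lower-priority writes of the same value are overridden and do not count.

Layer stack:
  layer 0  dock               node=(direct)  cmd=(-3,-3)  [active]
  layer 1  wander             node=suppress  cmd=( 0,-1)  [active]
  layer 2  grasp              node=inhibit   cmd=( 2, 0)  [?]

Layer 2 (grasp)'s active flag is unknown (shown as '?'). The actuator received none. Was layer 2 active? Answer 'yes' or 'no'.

yes

If layer 2 is active=yes:
  actuator would be none
If layer 2 is active=no:
  actuator would be (0, -1)
Observed none, so layer 2 was active.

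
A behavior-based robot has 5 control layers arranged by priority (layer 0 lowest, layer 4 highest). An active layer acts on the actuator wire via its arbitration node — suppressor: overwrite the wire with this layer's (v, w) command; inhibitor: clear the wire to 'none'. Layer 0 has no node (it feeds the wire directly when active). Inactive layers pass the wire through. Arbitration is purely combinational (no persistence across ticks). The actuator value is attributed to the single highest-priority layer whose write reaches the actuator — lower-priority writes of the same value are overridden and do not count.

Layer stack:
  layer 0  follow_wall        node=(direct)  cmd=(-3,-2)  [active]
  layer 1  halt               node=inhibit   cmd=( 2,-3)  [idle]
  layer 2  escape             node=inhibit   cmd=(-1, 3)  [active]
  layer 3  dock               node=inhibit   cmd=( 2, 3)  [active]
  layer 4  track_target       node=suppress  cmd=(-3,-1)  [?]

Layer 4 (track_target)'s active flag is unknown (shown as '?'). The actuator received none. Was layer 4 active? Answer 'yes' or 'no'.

no

If layer 4 is active=yes:
  actuator would be (-3, -1)
If layer 4 is active=no:
  actuator would be none
Observed none, so layer 4 was idle.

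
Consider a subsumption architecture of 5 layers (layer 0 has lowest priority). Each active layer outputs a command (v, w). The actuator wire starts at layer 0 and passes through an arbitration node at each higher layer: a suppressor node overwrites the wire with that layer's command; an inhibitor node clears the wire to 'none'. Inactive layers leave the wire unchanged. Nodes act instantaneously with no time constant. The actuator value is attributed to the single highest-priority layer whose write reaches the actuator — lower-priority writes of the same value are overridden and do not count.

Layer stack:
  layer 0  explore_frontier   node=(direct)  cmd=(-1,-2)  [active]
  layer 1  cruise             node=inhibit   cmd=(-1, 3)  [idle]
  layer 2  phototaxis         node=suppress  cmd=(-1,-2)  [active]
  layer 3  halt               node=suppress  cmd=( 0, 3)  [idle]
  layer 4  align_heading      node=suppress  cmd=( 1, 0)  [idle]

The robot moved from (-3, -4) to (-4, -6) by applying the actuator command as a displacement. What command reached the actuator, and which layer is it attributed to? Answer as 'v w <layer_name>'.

displacement = (-4, -6) − (-3, -4) = (-1, -2)
[0] explore_frontier on; wire := (-1, -2)
[1] cruise off; pass (-1, -2)
[2] phototaxis on (suppress); wire := (-1, -2)
[3] halt off; pass (-1, -2)
[4] align_heading off; pass (-1, -2)
output (-1, -2) — from layer 2 (phototaxis)

-1 -2 phototaxis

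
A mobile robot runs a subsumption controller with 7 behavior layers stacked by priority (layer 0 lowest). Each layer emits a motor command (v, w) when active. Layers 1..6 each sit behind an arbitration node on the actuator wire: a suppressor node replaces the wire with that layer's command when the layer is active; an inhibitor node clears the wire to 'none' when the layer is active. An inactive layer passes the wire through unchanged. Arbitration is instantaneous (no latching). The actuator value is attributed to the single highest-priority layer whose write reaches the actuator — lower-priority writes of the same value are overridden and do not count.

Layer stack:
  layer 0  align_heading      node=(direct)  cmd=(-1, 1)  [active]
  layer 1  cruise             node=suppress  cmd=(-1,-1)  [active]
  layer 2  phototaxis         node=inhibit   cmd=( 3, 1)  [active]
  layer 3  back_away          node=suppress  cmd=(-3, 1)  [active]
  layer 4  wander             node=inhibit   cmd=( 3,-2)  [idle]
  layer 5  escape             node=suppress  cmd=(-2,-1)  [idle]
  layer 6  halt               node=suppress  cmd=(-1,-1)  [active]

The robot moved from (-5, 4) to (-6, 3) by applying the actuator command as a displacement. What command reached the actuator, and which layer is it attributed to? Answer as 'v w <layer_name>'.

-1 -1 halt

displacement = (-6, 3) − (-5, 4) = (-1, -1)
layer 0 (align_heading) active — direct: (-1, 1)
layer 1 (cruise) active — suppresses: (-1, -1)
layer 2 (phototaxis) active — inhibits: none
layer 3 (back_away) active — suppresses: (-3, 1)
layer 4 (wander) idle — unchanged: (-3, 1)
layer 5 (escape) idle — unchanged: (-3, 1)
layer 6 (halt) active — suppresses: (-1, -1)
→ actuator (-1, -1) — from layer 6 (halt)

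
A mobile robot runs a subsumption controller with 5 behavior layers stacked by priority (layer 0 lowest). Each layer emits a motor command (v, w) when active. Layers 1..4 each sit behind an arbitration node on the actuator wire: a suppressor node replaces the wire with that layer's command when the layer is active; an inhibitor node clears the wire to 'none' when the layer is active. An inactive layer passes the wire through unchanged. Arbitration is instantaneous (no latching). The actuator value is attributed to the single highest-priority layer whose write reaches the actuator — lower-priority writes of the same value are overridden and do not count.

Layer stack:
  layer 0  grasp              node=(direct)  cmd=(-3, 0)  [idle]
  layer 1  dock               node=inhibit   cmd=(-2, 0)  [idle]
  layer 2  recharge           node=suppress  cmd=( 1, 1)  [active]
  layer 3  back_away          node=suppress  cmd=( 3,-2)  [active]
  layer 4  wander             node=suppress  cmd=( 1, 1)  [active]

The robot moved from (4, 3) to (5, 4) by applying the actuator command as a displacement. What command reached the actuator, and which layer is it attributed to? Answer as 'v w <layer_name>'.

displacement = (5, 4) − (4, 3) = (1, 1)
layer 0 (grasp) idle — none
layer 1 (dock) idle — unchanged: none
layer 2 (recharge) active — suppresses: (1, 1)
layer 3 (back_away) active — suppresses: (3, -2)
layer 4 (wander) active — suppresses: (1, 1)
→ actuator (1, 1) — from layer 4 (wander)

1 1 wander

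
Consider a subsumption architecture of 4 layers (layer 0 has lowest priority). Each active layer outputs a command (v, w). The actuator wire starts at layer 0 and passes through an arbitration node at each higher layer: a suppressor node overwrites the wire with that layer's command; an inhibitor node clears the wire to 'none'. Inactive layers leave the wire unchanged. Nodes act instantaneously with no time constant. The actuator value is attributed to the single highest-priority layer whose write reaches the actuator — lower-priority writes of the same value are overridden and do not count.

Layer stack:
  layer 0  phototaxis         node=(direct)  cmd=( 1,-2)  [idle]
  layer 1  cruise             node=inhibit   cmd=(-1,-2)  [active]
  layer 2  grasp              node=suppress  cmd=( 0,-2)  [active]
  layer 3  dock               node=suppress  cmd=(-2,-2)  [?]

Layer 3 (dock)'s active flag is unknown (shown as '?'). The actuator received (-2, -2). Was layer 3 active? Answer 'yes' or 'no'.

If layer 3 is active=yes:
  actuator would be (-2, -2)
If layer 3 is active=no:
  actuator would be (0, -2)
Observed (-2, -2), so layer 3 was active.

yes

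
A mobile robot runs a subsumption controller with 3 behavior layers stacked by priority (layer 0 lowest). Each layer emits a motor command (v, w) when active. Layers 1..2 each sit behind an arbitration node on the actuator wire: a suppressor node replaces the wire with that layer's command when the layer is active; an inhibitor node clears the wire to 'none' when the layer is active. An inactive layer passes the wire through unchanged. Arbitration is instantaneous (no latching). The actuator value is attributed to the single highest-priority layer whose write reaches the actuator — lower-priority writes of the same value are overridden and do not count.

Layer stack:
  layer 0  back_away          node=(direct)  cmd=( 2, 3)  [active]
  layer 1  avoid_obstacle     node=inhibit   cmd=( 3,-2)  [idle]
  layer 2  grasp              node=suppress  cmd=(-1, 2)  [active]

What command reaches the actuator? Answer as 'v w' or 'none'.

[0] back_away on; wire := (2, 3)
[1] avoid_obstacle off; pass (2, 3)
[2] grasp on (suppress); wire := (-1, 2)
output (-1, 2)

-1 2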